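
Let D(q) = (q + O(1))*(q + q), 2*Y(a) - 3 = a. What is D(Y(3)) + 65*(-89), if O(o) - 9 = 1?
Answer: -5707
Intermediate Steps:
Y(a) = 3/2 + a/2
O(o) = 10 (O(o) = 9 + 1 = 10)
D(q) = 2*q*(10 + q) (D(q) = (q + 10)*(q + q) = (10 + q)*(2*q) = 2*q*(10 + q))
D(Y(3)) + 65*(-89) = 2*(3/2 + (½)*3)*(10 + (3/2 + (½)*3)) + 65*(-89) = 2*(3/2 + 3/2)*(10 + (3/2 + 3/2)) - 5785 = 2*3*(10 + 3) - 5785 = 2*3*13 - 5785 = 78 - 5785 = -5707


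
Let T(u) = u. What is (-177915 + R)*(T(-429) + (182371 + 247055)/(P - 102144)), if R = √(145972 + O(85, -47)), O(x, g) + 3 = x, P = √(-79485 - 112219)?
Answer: 20103828919411329/260839711 - 564984091263*√146054/1304198555 - 214713*I*√1749946001/1304198555 + 7640132679*I*√47926/521679422 ≈ 7.6908e+7 + 3199.3*I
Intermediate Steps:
P = 2*I*√47926 (P = √(-191704) = 2*I*√47926 ≈ 437.84*I)
O(x, g) = -3 + x
R = √146054 (R = √(145972 + (-3 + 85)) = √(145972 + 82) = √146054 ≈ 382.17)
(-177915 + R)*(T(-429) + (182371 + 247055)/(P - 102144)) = (-177915 + √146054)*(-429 + (182371 + 247055)/(2*I*√47926 - 102144)) = (-177915 + √146054)*(-429 + 429426/(-102144 + 2*I*√47926))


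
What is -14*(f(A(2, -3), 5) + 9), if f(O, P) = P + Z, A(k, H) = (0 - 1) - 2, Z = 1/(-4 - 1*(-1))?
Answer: -574/3 ≈ -191.33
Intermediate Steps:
Z = -⅓ (Z = 1/(-4 + 1) = 1/(-3) = -⅓ ≈ -0.33333)
A(k, H) = -3 (A(k, H) = -1 - 2 = -3)
f(O, P) = -⅓ + P (f(O, P) = P - ⅓ = -⅓ + P)
-14*(f(A(2, -3), 5) + 9) = -14*((-⅓ + 5) + 9) = -14*(14/3 + 9) = -14*41/3 = -574/3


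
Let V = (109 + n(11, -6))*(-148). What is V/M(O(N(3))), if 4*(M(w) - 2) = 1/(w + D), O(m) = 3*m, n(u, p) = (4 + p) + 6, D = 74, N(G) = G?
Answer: -5552368/665 ≈ -8349.4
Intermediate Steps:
n(u, p) = 10 + p
M(w) = 2 + 1/(4*(74 + w)) (M(w) = 2 + 1/(4*(w + 74)) = 2 + 1/(4*(74 + w)))
V = -16724 (V = (109 + (10 - 6))*(-148) = (109 + 4)*(-148) = 113*(-148) = -16724)
V/M(O(N(3))) = -16724*4*(74 + 3*3)/(593 + 8*(3*3)) = -16724*4*(74 + 9)/(593 + 8*9) = -16724*332/(593 + 72) = -16724/((1/4)*(1/83)*665) = -16724/665/332 = -16724*332/665 = -5552368/665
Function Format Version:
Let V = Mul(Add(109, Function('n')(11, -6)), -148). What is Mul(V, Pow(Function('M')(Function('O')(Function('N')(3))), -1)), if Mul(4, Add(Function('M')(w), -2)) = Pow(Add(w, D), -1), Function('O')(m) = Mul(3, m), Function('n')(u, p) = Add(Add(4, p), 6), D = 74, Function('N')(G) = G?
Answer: Rational(-5552368, 665) ≈ -8349.4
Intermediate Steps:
Function('n')(u, p) = Add(10, p)
Function('M')(w) = Add(2, Mul(Rational(1, 4), Pow(Add(74, w), -1))) (Function('M')(w) = Add(2, Mul(Rational(1, 4), Pow(Add(w, 74), -1))) = Add(2, Mul(Rational(1, 4), Pow(Add(74, w), -1))))
V = -16724 (V = Mul(Add(109, Add(10, -6)), -148) = Mul(Add(109, 4), -148) = Mul(113, -148) = -16724)
Mul(V, Pow(Function('M')(Function('O')(Function('N')(3))), -1)) = Mul(-16724, Pow(Mul(Rational(1, 4), Pow(Add(74, Mul(3, 3)), -1), Add(593, Mul(8, Mul(3, 3)))), -1)) = Mul(-16724, Pow(Mul(Rational(1, 4), Pow(Add(74, 9), -1), Add(593, Mul(8, 9))), -1)) = Mul(-16724, Pow(Mul(Rational(1, 4), Pow(83, -1), Add(593, 72)), -1)) = Mul(-16724, Pow(Mul(Rational(1, 4), Rational(1, 83), 665), -1)) = Mul(-16724, Pow(Rational(665, 332), -1)) = Mul(-16724, Rational(332, 665)) = Rational(-5552368, 665)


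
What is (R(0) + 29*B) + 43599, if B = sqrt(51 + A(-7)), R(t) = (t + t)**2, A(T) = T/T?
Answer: 43599 + 58*sqrt(13) ≈ 43808.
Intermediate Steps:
A(T) = 1
R(t) = 4*t**2 (R(t) = (2*t)**2 = 4*t**2)
B = 2*sqrt(13) (B = sqrt(51 + 1) = sqrt(52) = 2*sqrt(13) ≈ 7.2111)
(R(0) + 29*B) + 43599 = (4*0**2 + 29*(2*sqrt(13))) + 43599 = (4*0 + 58*sqrt(13)) + 43599 = (0 + 58*sqrt(13)) + 43599 = 58*sqrt(13) + 43599 = 43599 + 58*sqrt(13)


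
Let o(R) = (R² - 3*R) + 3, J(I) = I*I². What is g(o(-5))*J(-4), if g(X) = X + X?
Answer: -5504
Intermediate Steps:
J(I) = I³
o(R) = 3 + R² - 3*R
g(X) = 2*X
g(o(-5))*J(-4) = (2*(3 + (-5)² - 3*(-5)))*(-4)³ = (2*(3 + 25 + 15))*(-64) = (2*43)*(-64) = 86*(-64) = -5504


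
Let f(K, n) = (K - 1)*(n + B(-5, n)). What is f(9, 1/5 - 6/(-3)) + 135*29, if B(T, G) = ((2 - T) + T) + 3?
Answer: 19863/5 ≈ 3972.6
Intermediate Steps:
B(T, G) = 5 (B(T, G) = 2 + 3 = 5)
f(K, n) = (-1 + K)*(5 + n) (f(K, n) = (K - 1)*(n + 5) = (-1 + K)*(5 + n))
f(9, 1/5 - 6/(-3)) + 135*29 = (-5 - (1/5 - 6/(-3)) + 5*9 + 9*(1/5 - 6/(-3))) + 135*29 = (-5 - (1*(⅕) - 6*(-⅓)) + 45 + 9*(1*(⅕) - 6*(-⅓))) + 3915 = (-5 - (⅕ + 2) + 45 + 9*(⅕ + 2)) + 3915 = (-5 - 1*11/5 + 45 + 9*(11/5)) + 3915 = (-5 - 11/5 + 45 + 99/5) + 3915 = 288/5 + 3915 = 19863/5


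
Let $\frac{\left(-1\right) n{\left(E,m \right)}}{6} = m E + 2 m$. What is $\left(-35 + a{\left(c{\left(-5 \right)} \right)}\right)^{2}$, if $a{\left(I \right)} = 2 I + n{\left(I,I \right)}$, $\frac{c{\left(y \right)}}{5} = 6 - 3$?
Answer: $2356225$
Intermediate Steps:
$c{\left(y \right)} = 15$ ($c{\left(y \right)} = 5 \left(6 - 3\right) = 5 \cdot 3 = 15$)
$n{\left(E,m \right)} = - 12 m - 6 E m$ ($n{\left(E,m \right)} = - 6 \left(m E + 2 m\right) = - 6 \left(E m + 2 m\right) = - 6 \left(2 m + E m\right) = - 12 m - 6 E m$)
$a{\left(I \right)} = 2 I - 6 I \left(2 + I\right)$
$\left(-35 + a{\left(c{\left(-5 \right)} \right)}\right)^{2} = \left(-35 + 2 \cdot 15 \left(-5 - 45\right)\right)^{2} = \left(-35 + 2 \cdot 15 \left(-50\right)\right)^{2} = \left(-35 - 1500\right)^{2} = \left(-1535\right)^{2} = 2356225$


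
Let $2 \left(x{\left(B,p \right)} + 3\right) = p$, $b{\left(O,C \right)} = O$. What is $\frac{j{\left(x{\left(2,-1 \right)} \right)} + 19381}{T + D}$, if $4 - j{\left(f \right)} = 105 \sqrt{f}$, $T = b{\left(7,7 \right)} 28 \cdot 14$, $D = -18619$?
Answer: $- \frac{3877}{3175} + \frac{21 i \sqrt{14}}{6350} \approx -1.2211 + 0.012374 i$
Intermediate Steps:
$x{\left(B,p \right)} = -3 + \frac{p}{2}$
$T = 2744$ ($T = 7 \cdot 28 \cdot 14 = 196 \cdot 14 = 2744$)
$j{\left(f \right)} = 4 - 105 \sqrt{f}$
$\frac{j{\left(x{\left(2,-1 \right)} \right)} + 19381}{T + D} = \frac{\left(4 - 105 \sqrt{-3 + \frac{1}{2} \left(-1\right)}\right) + 19381}{2744 - 18619} = \frac{\left(4 - 105 \sqrt{-3 - \frac{1}{2}}\right) + 19381}{-15875} = \left(\left(4 - 105 \sqrt{- \frac{7}{2}}\right) + 19381\right) \left(- \frac{1}{15875}\right) = \left(\left(4 - 105 \frac{i \sqrt{14}}{2}\right) + 19381\right) \left(- \frac{1}{15875}\right) = \left(\left(4 - \frac{105 i \sqrt{14}}{2}\right) + 19381\right) \left(- \frac{1}{15875}\right) = \left(19385 - \frac{105 i \sqrt{14}}{2}\right) \left(- \frac{1}{15875}\right) = - \frac{3877}{3175} + \frac{21 i \sqrt{14}}{6350}$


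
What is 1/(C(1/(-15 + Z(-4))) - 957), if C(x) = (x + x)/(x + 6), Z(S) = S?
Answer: -113/108143 ≈ -0.0010449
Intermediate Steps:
C(x) = 2*x/(6 + x) (C(x) = (2*x)/(6 + x) = 2*x/(6 + x))
1/(C(1/(-15 + Z(-4))) - 957) = 1/(2/((-15 - 4)*(6 + 1/(-15 - 4))) - 957) = 1/(2/(-19*(6 + 1/(-19))) - 957) = 1/(2*(-1/19)/(6 - 1/19) - 957) = 1/(2*(-1/19)/(113/19) - 957) = 1/(2*(-1/19)*(19/113) - 957) = 1/(-2/113 - 957) = 1/(-108143/113) = -113/108143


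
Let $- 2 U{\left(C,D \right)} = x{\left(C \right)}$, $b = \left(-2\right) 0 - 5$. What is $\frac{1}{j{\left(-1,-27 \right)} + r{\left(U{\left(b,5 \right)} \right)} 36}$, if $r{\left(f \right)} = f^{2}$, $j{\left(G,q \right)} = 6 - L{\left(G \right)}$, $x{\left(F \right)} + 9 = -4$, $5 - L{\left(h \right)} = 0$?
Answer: $\frac{1}{1522} \approx 0.00065703$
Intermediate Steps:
$L{\left(h \right)} = 5$ ($L{\left(h \right)} = 5 - 0 = 5 + 0 = 5$)
$x{\left(F \right)} = -13$ ($x{\left(F \right)} = -9 - 4 = -13$)
$b = -5$ ($b = 0 - 5 = -5$)
$U{\left(C,D \right)} = \frac{13}{2}$ ($U{\left(C,D \right)} = \left(- \frac{1}{2}\right) \left(-13\right) = \frac{13}{2}$)
$j{\left(G,q \right)} = 1$ ($j{\left(G,q \right)} = 6 - 5 = 1$)
$\frac{1}{j{\left(-1,-27 \right)} + r{\left(U{\left(b,5 \right)} \right)} 36} = \frac{1}{1 + \left(\frac{13}{2}\right)^{2} \cdot 36} = \frac{1}{1 + \frac{169}{4} \cdot 36} = \frac{1}{1 + 1521} = \frac{1}{1522}$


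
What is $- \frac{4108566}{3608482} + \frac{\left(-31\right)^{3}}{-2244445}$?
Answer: $- \frac{4556975064304}{4049519691245} \approx -1.1253$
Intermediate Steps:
$- \frac{4108566}{3608482} + \frac{\left(-31\right)^{3}}{-2244445} = \left(-4108566\right) \frac{1}{3608482} - - \frac{29791}{2244445} = - \frac{2054283}{1804241} + \frac{29791}{2244445} = - \frac{4556975064304}{4049519691245}$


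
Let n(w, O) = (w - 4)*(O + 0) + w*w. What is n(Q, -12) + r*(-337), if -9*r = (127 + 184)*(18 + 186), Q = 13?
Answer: 7127059/3 ≈ 2.3757e+6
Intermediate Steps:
r = -21148/3 (r = -(127 + 184)*(18 + 186)/9 = -311*204/9 = -⅑*63444 = -21148/3 ≈ -7049.3)
n(w, O) = w² + O*(-4 + w) (n(w, O) = (-4 + w)*O + w² = O*(-4 + w) + w² = w² + O*(-4 + w))
n(Q, -12) + r*(-337) = (13² - 4*(-12) - 12*13) - 21148/3*(-337) = (169 + 48 - 156) + 7126876/3 = 61 + 7126876/3 = 7127059/3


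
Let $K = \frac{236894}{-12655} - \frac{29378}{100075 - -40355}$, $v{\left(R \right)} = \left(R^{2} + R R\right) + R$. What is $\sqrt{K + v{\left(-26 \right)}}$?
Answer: $\frac{\sqrt{41280353030772056685}}{177714165} \approx 36.153$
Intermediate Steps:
$v{\left(R \right)} = R + 2 R^{2}$ ($v{\left(R \right)} = \left(R^{2} + R^{2}\right) + R = 2 R^{2} + R = R + 2 R^{2}$)
$K = - \frac{3363880301}{177714165}$ ($K = 236894 \left(- \frac{1}{12655}\right) - \frac{29378}{100075 + 40355} = - \frac{236894}{12655} - \frac{29378}{140430} = - \frac{236894}{12655} - \frac{14689}{70215} = - \frac{3363880301}{177714165} \approx -18.929$)
$\sqrt{K + v{\left(-26 \right)}} = \sqrt{- \frac{3363880301}{177714165} - 26 \left(1 + 2 \left(-26\right)\right)} = \sqrt{- \frac{3363880301}{177714165} - 26 \left(1 - 52\right)} = \sqrt{- \frac{3363880301}{177714165} - -1326} = \sqrt{- \frac{3363880301}{177714165} + 1326} = \sqrt{\frac{232285102489}{177714165}} = \frac{\sqrt{41280353030772056685}}{177714165}$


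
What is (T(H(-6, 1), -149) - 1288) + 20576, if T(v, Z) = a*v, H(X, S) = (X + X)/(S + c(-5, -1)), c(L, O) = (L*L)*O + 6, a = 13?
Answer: 57890/3 ≈ 19297.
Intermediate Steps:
c(L, O) = 6 + O*L² (c(L, O) = L²*O + 6 = O*L² + 6 = 6 + O*L²)
H(X, S) = 2*X/(-19 + S) (H(X, S) = (X + X)/(S + (6 - 1*(-5)²)) = (2*X)/(S + (6 - 1*25)) = (2*X)/(S + (6 - 25)) = (2*X)/(S - 19) = (2*X)/(-19 + S) = 2*X/(-19 + S))
T(v, Z) = 13*v
(T(H(-6, 1), -149) - 1288) + 20576 = (13*(2*(-6)/(-19 + 1)) - 1288) + 20576 = (13*(2*(-6)/(-18)) - 1288) + 20576 = (13*(2*(-6)*(-1/18)) - 1288) + 20576 = (13*(⅔) - 1288) + 20576 = (26/3 - 1288) + 20576 = -3838/3 + 20576 = 57890/3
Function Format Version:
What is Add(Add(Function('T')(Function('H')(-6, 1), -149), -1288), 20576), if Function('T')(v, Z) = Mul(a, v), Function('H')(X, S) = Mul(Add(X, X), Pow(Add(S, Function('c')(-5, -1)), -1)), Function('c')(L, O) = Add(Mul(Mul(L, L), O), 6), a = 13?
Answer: Rational(57890, 3) ≈ 19297.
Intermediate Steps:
Function('c')(L, O) = Add(6, Mul(O, Pow(L, 2))) (Function('c')(L, O) = Add(Mul(Pow(L, 2), O), 6) = Add(Mul(O, Pow(L, 2)), 6) = Add(6, Mul(O, Pow(L, 2))))
Function('H')(X, S) = Mul(2, X, Pow(Add(-19, S), -1)) (Function('H')(X, S) = Mul(Add(X, X), Pow(Add(S, Add(6, Mul(-1, Pow(-5, 2)))), -1)) = Mul(Mul(2, X), Pow(Add(S, Add(6, Mul(-1, 25))), -1)) = Mul(Mul(2, X), Pow(Add(S, Add(6, -25)), -1)) = Mul(Mul(2, X), Pow(Add(S, -19), -1)) = Mul(Mul(2, X), Pow(Add(-19, S), -1)) = Mul(2, X, Pow(Add(-19, S), -1)))
Function('T')(v, Z) = Mul(13, v)
Add(Add(Function('T')(Function('H')(-6, 1), -149), -1288), 20576) = Add(Add(Mul(13, Mul(2, -6, Pow(Add(-19, 1), -1))), -1288), 20576) = Add(Add(Mul(13, Mul(2, -6, Pow(-18, -1))), -1288), 20576) = Add(Add(Mul(13, Mul(2, -6, Rational(-1, 18))), -1288), 20576) = Add(Add(Mul(13, Rational(2, 3)), -1288), 20576) = Add(Add(Rational(26, 3), -1288), 20576) = Add(Rational(-3838, 3), 20576) = Rational(57890, 3)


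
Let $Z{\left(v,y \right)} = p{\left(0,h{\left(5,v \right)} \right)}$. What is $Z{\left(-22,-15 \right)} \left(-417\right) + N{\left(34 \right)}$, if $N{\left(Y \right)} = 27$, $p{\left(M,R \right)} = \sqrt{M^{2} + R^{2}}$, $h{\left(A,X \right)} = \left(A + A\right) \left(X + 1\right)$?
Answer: $-87543$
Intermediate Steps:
$h{\left(A,X \right)} = 2 A \left(1 + X\right)$
$Z{\left(v,y \right)} = \sqrt{\left(10 + 10 v\right)^{2}}$ ($Z{\left(v,y \right)} = \sqrt{0^{2} + \left(2 \cdot 5 \left(1 + v\right)\right)^{2}} = \sqrt{0 + \left(10 + 10 v\right)^{2}} = \sqrt{\left(10 + 10 v\right)^{2}}$)
$Z{\left(-22,-15 \right)} \left(-417\right) + N{\left(34 \right)} = 10 \sqrt{\left(1 - 22\right)^{2}} \left(-417\right) + 27 = 10 \sqrt{\left(-21\right)^{2}} \left(-417\right) + 27 = 10 \sqrt{441} \left(-417\right) + 27 = 10 \cdot 21 \left(-417\right) + 27 = 210 \left(-417\right) + 27 = -87570 + 27 = -87543$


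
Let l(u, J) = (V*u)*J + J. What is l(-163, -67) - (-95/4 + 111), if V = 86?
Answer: 3756207/4 ≈ 9.3905e+5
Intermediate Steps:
l(u, J) = J + 86*J*u (l(u, J) = (86*u)*J + J = 86*J*u + J = J + 86*J*u)
l(-163, -67) - (-95/4 + 111) = -67*(1 + 86*(-163)) - (-95/4 + 111) = -67*(1 - 14018) - (-95*¼ + 111) = -67*(-14017) - (-95/4 + 111) = 939139 - 1*349/4 = 939139 - 349/4 = 3756207/4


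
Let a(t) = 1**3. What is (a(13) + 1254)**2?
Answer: 1575025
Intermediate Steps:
a(t) = 1
(a(13) + 1254)**2 = (1 + 1254)**2 = 1255**2 = 1575025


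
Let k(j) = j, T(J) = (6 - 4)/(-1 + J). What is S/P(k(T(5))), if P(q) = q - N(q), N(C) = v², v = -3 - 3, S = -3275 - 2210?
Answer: 10970/71 ≈ 154.51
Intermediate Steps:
T(J) = 2/(-1 + J)
S = -5485
v = -6
N(C) = 36 (N(C) = (-6)² = 36)
P(q) = -36 + q (P(q) = q - 1*36 = q - 36 = -36 + q)
S/P(k(T(5))) = -5485/(-36 + 2/(-1 + 5)) = -5485/(-36 + 2/4) = -5485/(-36 + 2*(¼)) = -5485/(-36 + ½) = -5485/(-71/2) = -5485*(-2/71) = 10970/71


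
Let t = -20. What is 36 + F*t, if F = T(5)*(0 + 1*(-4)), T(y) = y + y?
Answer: 836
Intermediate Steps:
T(y) = 2*y
F = -40 (F = (2*5)*(0 + 1*(-4)) = 10*(0 - 4) = 10*(-4) = -40)
36 + F*t = 36 - 40*(-20) = 36 + 800 = 836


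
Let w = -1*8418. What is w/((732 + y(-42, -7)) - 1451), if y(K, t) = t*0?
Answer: 8418/719 ≈ 11.708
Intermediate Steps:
w = -8418
y(K, t) = 0
w/((732 + y(-42, -7)) - 1451) = -8418/((732 + 0) - 1451) = -8418/(732 - 1451) = -8418/(-719) = -8418*(-1/719) = 8418/719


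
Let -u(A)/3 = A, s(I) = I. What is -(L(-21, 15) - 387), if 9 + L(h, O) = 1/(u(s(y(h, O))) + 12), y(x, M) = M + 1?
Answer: 14257/36 ≈ 396.03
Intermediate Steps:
y(x, M) = 1 + M
u(A) = -3*A
L(h, O) = -9 + 1/(9 - 3*O) (L(h, O) = -9 + 1/(-3*(1 + O) + 12) = -9 + 1/((-3 - 3*O) + 12) = -9 + 1/(9 - 3*O))
-(L(-21, 15) - 387) = -((80 - 27*15)/(3*(-3 + 15)) - 387) = -((⅓)*(80 - 405)/12 - 387) = -((⅓)*(1/12)*(-325) - 387) = -(-325/36 - 387) = -1*(-14257/36) = 14257/36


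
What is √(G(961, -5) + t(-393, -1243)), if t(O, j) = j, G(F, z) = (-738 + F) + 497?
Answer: I*√523 ≈ 22.869*I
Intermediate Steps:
G(F, z) = -241 + F
√(G(961, -5) + t(-393, -1243)) = √((-241 + 961) - 1243) = √(720 - 1243) = √(-523) = I*√523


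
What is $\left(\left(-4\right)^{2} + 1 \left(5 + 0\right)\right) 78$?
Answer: $1638$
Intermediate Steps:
$\left(\left(-4\right)^{2} + 1 \left(5 + 0\right)\right) 78 = \left(16 + 1 \cdot 5\right) 78 = \left(16 + 5\right) 78 = 21 \cdot 78 = 1638$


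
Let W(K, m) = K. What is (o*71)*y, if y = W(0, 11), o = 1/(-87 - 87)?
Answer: 0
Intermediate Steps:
o = -1/174 (o = 1/(-174) = -1/174 ≈ -0.0057471)
y = 0
(o*71)*y = -1/174*71*0 = -71/174*0 = 0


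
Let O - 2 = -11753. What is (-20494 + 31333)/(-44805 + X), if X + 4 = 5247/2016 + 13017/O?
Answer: -9510225312/39314463397 ≈ -0.24190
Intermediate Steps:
O = -11751 (O = 2 - 11753 = -11751)
X = -2197957/877408 (X = -4 + (5247/2016 + 13017/(-11751)) = -4 + (5247*(1/2016) + 13017*(-1/11751)) = -4 + (583/224 - 4339/3917) = -4 + 1311675/877408 = -2197957/877408 ≈ -2.5051)
(-20494 + 31333)/(-44805 + X) = (-20494 + 31333)/(-44805 - 2197957/877408) = 10839/(-39314463397/877408) = 10839*(-877408/39314463397) = -9510225312/39314463397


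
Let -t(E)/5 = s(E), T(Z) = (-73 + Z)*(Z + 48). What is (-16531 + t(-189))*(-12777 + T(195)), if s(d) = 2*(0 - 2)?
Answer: -278524059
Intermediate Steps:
T(Z) = (-73 + Z)*(48 + Z)
s(d) = -4 (s(d) = 2*(-2) = -4)
t(E) = 20 (t(E) = -5*(-4) = 20)
(-16531 + t(-189))*(-12777 + T(195)) = (-16531 + 20)*(-12777 + (-3504 + 195**2 - 25*195)) = -16511*(-12777 + (-3504 + 38025 - 4875)) = -16511*(-12777 + 29646) = -16511*16869 = -278524059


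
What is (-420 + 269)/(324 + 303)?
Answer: -151/627 ≈ -0.24083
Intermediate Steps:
(-420 + 269)/(324 + 303) = -151/627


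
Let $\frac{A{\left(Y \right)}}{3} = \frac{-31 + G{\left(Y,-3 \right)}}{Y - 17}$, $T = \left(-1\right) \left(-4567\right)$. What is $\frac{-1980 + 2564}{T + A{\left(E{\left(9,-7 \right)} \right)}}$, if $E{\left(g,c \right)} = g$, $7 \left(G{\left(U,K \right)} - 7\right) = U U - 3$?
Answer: $\frac{16352}{128011} \approx 0.12774$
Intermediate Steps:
$G{\left(U,K \right)} = \frac{46}{7} + \frac{U^{2}}{7}$ ($G{\left(U,K \right)} = 7 + \frac{U U - 3}{7} = 7 + \frac{U^{2} - 3}{7} = 7 + \frac{-3 + U^{2}}{7} = 7 + \left(- \frac{3}{7} + \frac{U^{2}}{7}\right) = \frac{46}{7} + \frac{U^{2}}{7}$)
$T = 4567$
$A{\left(Y \right)} = \frac{3 \left(- \frac{171}{7} + \frac{Y^{2}}{7}\right)}{-17 + Y}$ ($A{\left(Y \right)} = 3 \frac{-31 + \left(\frac{46}{7} + \frac{Y^{2}}{7}\right)}{Y - 17} = 3 \frac{- \frac{171}{7} + \frac{Y^{2}}{7}}{-17 + Y} = \frac{3 \left(- \frac{171}{7} + \frac{Y^{2}}{7}\right)}{-17 + Y}$)
$\frac{-1980 + 2564}{T + A{\left(E{\left(9,-7 \right)} \right)}} = \frac{-1980 + 2564}{4567 + \frac{3 \left(-171 + 9^{2}\right)}{7 \left(-17 + 9\right)}} = \frac{584}{4567 + \frac{3 \left(-171 + 81\right)}{7 \left(-8\right)}} = \frac{584}{4567 + \frac{3}{7} \left(- \frac{1}{8}\right) \left(-90\right)} = \frac{584}{4567 + \frac{135}{28}} = \frac{584}{\frac{128011}{28}} = 584 \cdot \frac{28}{128011} = \frac{16352}{128011}$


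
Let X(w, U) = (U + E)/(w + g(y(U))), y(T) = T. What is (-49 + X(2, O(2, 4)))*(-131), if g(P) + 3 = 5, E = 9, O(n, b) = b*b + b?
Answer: 21877/4 ≈ 5469.3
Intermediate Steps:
O(n, b) = b + b**2 (O(n, b) = b**2 + b = b + b**2)
g(P) = 2 (g(P) = -3 + 5 = 2)
X(w, U) = (9 + U)/(2 + w) (X(w, U) = (U + 9)/(w + 2) = (9 + U)/(2 + w))
(-49 + X(2, O(2, 4)))*(-131) = (-49 + (9 + 4*(1 + 4))/(2 + 2))*(-131) = (-49 + (9 + 4*5)/4)*(-131) = (-49 + (9 + 20)/4)*(-131) = (-49 + (1/4)*29)*(-131) = (-49 + 29/4)*(-131) = -167/4*(-131) = 21877/4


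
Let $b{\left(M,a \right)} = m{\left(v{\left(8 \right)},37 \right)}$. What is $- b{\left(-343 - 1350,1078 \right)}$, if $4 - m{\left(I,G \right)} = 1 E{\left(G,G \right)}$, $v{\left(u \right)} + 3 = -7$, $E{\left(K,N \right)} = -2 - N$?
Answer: $-43$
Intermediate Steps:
$v{\left(u \right)} = -10$ ($v{\left(u \right)} = -3 - 7 = -10$)
$m{\left(I,G \right)} = 6 + G$ ($m{\left(I,G \right)} = 4 - 1 \left(-2 - G\right) = 4 - \left(-2 - G\right) = 4 + \left(2 + G\right) = 6 + G$)
$b{\left(M,a \right)} = 43$ ($b{\left(M,a \right)} = 6 + 37 = 43$)
$- b{\left(-343 - 1350,1078 \right)} = \left(-1\right) 43 = -43$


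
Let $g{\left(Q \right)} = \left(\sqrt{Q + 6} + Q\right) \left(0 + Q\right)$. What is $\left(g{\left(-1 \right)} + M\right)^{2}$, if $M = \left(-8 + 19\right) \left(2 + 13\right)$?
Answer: $\left(166 - \sqrt{5}\right)^{2} \approx 26819.0$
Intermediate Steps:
$g{\left(Q \right)} = Q \left(Q + \sqrt{6 + Q}\right)$ ($g{\left(Q \right)} = \left(\sqrt{6 + Q} + Q\right) Q = \left(Q + \sqrt{6 + Q}\right) Q = Q \left(Q + \sqrt{6 + Q}\right)$)
$M = 165$ ($M = 11 \cdot 15 = 165$)
$\left(g{\left(-1 \right)} + M\right)^{2} = \left(- (-1 + \sqrt{6 - 1}) + 165\right)^{2} = \left(- (-1 + \sqrt{5}) + 165\right)^{2} = \left(\left(1 - \sqrt{5}\right) + 165\right)^{2} = \left(166 - \sqrt{5}\right)^{2}$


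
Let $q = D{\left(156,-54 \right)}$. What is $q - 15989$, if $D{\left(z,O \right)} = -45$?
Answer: $-16034$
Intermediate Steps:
$q = -45$
$q - 15989 = -45 - 15989 = -16034$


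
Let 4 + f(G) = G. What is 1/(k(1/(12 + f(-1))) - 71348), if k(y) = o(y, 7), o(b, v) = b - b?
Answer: -1/71348 ≈ -1.4016e-5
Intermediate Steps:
o(b, v) = 0
f(G) = -4 + G
k(y) = 0
1/(k(1/(12 + f(-1))) - 71348) = 1/(0 - 71348) = 1/(-71348) = -1/71348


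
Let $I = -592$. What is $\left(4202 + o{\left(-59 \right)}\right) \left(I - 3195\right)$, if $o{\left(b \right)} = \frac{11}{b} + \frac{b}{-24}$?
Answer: $- \frac{22544953963}{1416} \approx -1.5922 \cdot 10^{7}$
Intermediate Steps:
$o{\left(b \right)} = \frac{11}{b} - \frac{b}{24}$ ($o{\left(b \right)} = \frac{11}{b} + b \left(- \frac{1}{24}\right) = \frac{11}{b} - \frac{b}{24}$)
$\left(4202 + o{\left(-59 \right)}\right) \left(I - 3195\right) = \left(4202 + \left(\frac{11}{-59} - - \frac{59}{24}\right)\right) \left(-592 - 3195\right) = \left(4202 + \left(11 \left(- \frac{1}{59}\right) + \frac{59}{24}\right)\right) \left(-3787\right) = \left(4202 + \left(- \frac{11}{59} + \frac{59}{24}\right)\right) \left(-3787\right) = \left(4202 + \frac{3217}{1416}\right) \left(-3787\right) = \frac{5953249}{1416} \left(-3787\right) = - \frac{22544953963}{1416}$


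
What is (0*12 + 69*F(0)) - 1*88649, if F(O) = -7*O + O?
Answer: -88649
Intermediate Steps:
F(O) = -6*O
(0*12 + 69*F(0)) - 1*88649 = (0*12 + 69*(-6*0)) - 1*88649 = (0 + 69*0) - 88649 = (0 + 0) - 88649 = 0 - 88649 = -88649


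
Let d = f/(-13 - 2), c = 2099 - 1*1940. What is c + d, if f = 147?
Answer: 746/5 ≈ 149.20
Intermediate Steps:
c = 159 (c = 2099 - 1940 = 159)
d = -49/5 (d = 147/(-13 - 2) = 147/(-15) = -1/15*147 = -49/5 ≈ -9.8000)
c + d = 159 - 49/5 = 746/5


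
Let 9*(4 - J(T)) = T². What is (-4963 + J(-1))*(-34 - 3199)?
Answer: 144295256/9 ≈ 1.6033e+7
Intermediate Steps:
J(T) = 4 - T²/9
(-4963 + J(-1))*(-34 - 3199) = (-4963 + (4 - ⅑*(-1)²))*(-34 - 3199) = (-4963 + (4 - ⅑*1))*(-3233) = (-4963 + (4 - ⅑))*(-3233) = (-4963 + 35/9)*(-3233) = -44632/9*(-3233) = 144295256/9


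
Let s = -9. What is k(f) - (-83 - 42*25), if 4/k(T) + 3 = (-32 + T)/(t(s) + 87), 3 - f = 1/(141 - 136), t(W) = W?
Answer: 372367/329 ≈ 1131.8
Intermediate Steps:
f = 14/5 (f = 3 - 1/(141 - 136) = 3 - 1/5 = 3 - 1*⅕ = 3 - ⅕ = 14/5 ≈ 2.8000)
k(T) = 4/(-133/39 + T/78) (k(T) = 4/(-3 + (-32 + T)/(-9 + 87)) = 4/(-3 + (-32 + T)/78) = 4/(-3 + (-32 + T)*(1/78)) = 4/(-3 + (-16/39 + T/78)) = 4/(-133/39 + T/78))
k(f) - (-83 - 42*25) = 312/(-266 + 14/5) - (-83 - 42*25) = 312/(-1316/5) - (-83 - 1050) = 312*(-5/1316) - 1*(-1133) = -390/329 + 1133 = 372367/329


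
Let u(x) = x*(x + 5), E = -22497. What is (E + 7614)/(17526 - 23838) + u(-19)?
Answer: 564625/2104 ≈ 268.36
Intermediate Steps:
u(x) = x*(5 + x)
(E + 7614)/(17526 - 23838) + u(-19) = (-22497 + 7614)/(17526 - 23838) - 19*(5 - 19) = -14883/(-6312) - 19*(-14) = -14883*(-1/6312) + 266 = 4961/2104 + 266 = 564625/2104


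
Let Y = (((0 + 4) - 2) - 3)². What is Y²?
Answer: 1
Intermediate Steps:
Y = 1 (Y = ((4 - 2) - 3)² = (2 - 3)² = (-1)² = 1)
Y² = 1² = 1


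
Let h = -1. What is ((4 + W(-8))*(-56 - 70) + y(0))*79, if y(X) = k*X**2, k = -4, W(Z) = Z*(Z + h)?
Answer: -756504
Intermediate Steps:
W(Z) = Z*(-1 + Z) (W(Z) = Z*(Z - 1) = Z*(-1 + Z))
y(X) = -4*X**2
((4 + W(-8))*(-56 - 70) + y(0))*79 = ((4 - 8*(-1 - 8))*(-56 - 70) - 4*0**2)*79 = ((4 - 8*(-9))*(-126) - 4*0)*79 = ((4 + 72)*(-126) + 0)*79 = (76*(-126) + 0)*79 = (-9576 + 0)*79 = -9576*79 = -756504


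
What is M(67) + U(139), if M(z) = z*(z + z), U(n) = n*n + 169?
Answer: 28468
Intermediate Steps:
U(n) = 169 + n**2 (U(n) = n**2 + 169 = 169 + n**2)
M(z) = 2*z**2 (M(z) = z*(2*z) = 2*z**2)
M(67) + U(139) = 2*67**2 + (169 + 139**2) = 2*4489 + (169 + 19321) = 8978 + 19490 = 28468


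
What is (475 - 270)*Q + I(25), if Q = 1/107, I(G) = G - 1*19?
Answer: 847/107 ≈ 7.9159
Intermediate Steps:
I(G) = -19 + G (I(G) = G - 19 = -19 + G)
Q = 1/107 ≈ 0.0093458
(475 - 270)*Q + I(25) = (475 - 270)*(1/107) + (-19 + 25) = 205*(1/107) + 6 = 205/107 + 6 = 847/107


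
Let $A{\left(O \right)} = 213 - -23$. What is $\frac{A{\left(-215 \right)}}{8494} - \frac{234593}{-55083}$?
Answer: $\frac{1002816265}{233937501} \approx 4.2867$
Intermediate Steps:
$A{\left(O \right)} = 236$ ($A{\left(O \right)} = 213 + 23 = 236$)
$\frac{A{\left(-215 \right)}}{8494} - \frac{234593}{-55083} = \frac{236}{8494} - \frac{234593}{-55083} = 236 \cdot \frac{1}{8494} - - \frac{234593}{55083} = \frac{118}{4247} + \frac{234593}{55083} = \frac{1002816265}{233937501}$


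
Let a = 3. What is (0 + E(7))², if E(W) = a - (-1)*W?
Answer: 100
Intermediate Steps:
E(W) = 3 + W (E(W) = 3 - (-1)*W = 3 + W)
(0 + E(7))² = (0 + (3 + 7))² = (0 + 10)² = 10² = 100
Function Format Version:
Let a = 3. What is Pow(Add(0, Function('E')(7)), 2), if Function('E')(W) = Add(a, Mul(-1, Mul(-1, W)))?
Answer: 100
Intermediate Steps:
Function('E')(W) = Add(3, W) (Function('E')(W) = Add(3, Mul(-1, Mul(-1, W))) = Add(3, W))
Pow(Add(0, Function('E')(7)), 2) = Pow(Add(0, Add(3, 7)), 2) = Pow(Add(0, 10), 2) = Pow(10, 2) = 100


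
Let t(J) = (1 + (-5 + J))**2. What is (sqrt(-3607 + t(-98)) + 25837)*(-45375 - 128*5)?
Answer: -1188889555 - 46015*sqrt(6797) ≈ -1.1927e+9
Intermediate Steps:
t(J) = (-4 + J)**2
(sqrt(-3607 + t(-98)) + 25837)*(-45375 - 128*5) = (sqrt(-3607 + (-4 - 98)**2) + 25837)*(-45375 - 128*5) = (sqrt(-3607 + (-102)**2) + 25837)*(-45375 - 640) = (sqrt(-3607 + 10404) + 25837)*(-46015) = (sqrt(6797) + 25837)*(-46015) = (25837 + sqrt(6797))*(-46015) = -1188889555 - 46015*sqrt(6797)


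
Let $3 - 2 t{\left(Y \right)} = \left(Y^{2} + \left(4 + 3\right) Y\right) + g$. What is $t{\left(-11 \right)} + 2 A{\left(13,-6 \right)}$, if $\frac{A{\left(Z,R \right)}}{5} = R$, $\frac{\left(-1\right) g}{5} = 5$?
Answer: $-68$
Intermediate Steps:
$g = -25$ ($g = \left(-5\right) 5 = -25$)
$A{\left(Z,R \right)} = 5 R$
$t{\left(Y \right)} = 14 - \frac{7 Y}{2} - \frac{Y^{2}}{2}$ ($t{\left(Y \right)} = \frac{3}{2} - \frac{\left(Y^{2} + \left(4 + 3\right) Y\right) - 25}{2} = \frac{3}{2} - \frac{\left(Y^{2} + 7 Y\right) - 25}{2} = \frac{3}{2} - \frac{-25 + Y^{2} + 7 Y}{2} = \frac{3}{2} - \left(- \frac{25}{2} + \frac{Y^{2}}{2} + \frac{7 Y}{2}\right) = 14 - \frac{7 Y}{2} - \frac{Y^{2}}{2}$)
$t{\left(-11 \right)} + 2 A{\left(13,-6 \right)} = \left(14 - - \frac{77}{2} - \frac{\left(-11\right)^{2}}{2}\right) + 2 \cdot 5 \left(-6\right) = \left(14 + \frac{77}{2} - \frac{121}{2}\right) + 2 \left(-30\right) = \left(14 + \frac{77}{2} - \frac{121}{2}\right) - 60 = -8 - 60 = -68$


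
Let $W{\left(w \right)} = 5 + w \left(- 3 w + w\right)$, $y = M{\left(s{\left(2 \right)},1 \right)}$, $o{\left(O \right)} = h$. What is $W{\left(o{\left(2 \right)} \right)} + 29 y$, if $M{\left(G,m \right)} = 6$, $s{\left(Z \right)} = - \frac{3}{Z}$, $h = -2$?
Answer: $171$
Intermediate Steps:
$o{\left(O \right)} = -2$
$y = 6$
$W{\left(w \right)} = 5 - 2 w^{2}$ ($W{\left(w \right)} = 5 + w \left(- 2 w\right) = 5 - 2 w^{2}$)
$W{\left(o{\left(2 \right)} \right)} + 29 y = \left(5 - 2 \left(-2\right)^{2}\right) + 29 \cdot 6 = \left(5 - 8\right) + 174 = -3 + 174 = 171$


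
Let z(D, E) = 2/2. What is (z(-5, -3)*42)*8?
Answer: 336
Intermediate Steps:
z(D, E) = 1 (z(D, E) = 2*(½) = 1)
(z(-5, -3)*42)*8 = (1*42)*8 = 42*8 = 336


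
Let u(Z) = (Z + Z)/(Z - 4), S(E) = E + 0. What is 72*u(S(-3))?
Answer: 432/7 ≈ 61.714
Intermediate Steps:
S(E) = E
u(Z) = 2*Z/(-4 + Z) (u(Z) = (2*Z)/(-4 + Z) = 2*Z/(-4 + Z))
72*u(S(-3)) = 72*(2*(-3)/(-4 - 3)) = 72*(2*(-3)/(-7)) = 72*(2*(-3)*(-⅐)) = 72*(6/7) = 432/7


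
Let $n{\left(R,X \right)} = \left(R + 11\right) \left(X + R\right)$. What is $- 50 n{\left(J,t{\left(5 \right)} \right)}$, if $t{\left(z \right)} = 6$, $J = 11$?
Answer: $-18700$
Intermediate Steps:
$n{\left(R,X \right)} = \left(11 + R\right) \left(R + X\right)$
$- 50 n{\left(J,t{\left(5 \right)} \right)} = - 50 \left(11^{2} + 11 \cdot 11 + 11 \cdot 6 + 11 \cdot 6\right) = - 50 \left(121 + 121 + 66 + 66\right) = \left(-50\right) 374 = -18700$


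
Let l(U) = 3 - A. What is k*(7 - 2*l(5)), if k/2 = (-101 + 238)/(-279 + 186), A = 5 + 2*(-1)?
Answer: -1918/93 ≈ -20.624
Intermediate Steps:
A = 3 (A = 5 - 2 = 3)
l(U) = 0 (l(U) = 3 - 1*3 = 3 - 3 = 0)
k = -274/93 (k = 2*((-101 + 238)/(-279 + 186)) = 2*(137/(-93)) = 2*(137*(-1/93)) = 2*(-137/93) = -274/93 ≈ -2.9462)
k*(7 - 2*l(5)) = -274*(7 - 2*0)/93 = -274*(7 + 0)/93 = -274/93*7 = -1918/93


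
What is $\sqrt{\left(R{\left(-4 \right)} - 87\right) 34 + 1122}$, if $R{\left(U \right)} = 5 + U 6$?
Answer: $i \sqrt{2482} \approx 49.82 i$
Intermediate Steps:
$R{\left(U \right)} = 5 + 6 U$
$\sqrt{\left(R{\left(-4 \right)} - 87\right) 34 + 1122} = \sqrt{\left(\left(5 + 6 \left(-4\right)\right) - 87\right) 34 + 1122} = \sqrt{\left(\left(5 - 24\right) - 87\right) 34 + 1122} = \sqrt{\left(-19 - 87\right) 34 + 1122} = \sqrt{\left(-106\right) 34 + 1122} = \sqrt{-3604 + 1122} = \sqrt{-2482} = i \sqrt{2482}$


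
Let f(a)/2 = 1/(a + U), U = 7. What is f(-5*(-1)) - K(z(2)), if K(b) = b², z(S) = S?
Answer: -23/6 ≈ -3.8333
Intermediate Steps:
f(a) = 2/(7 + a) (f(a) = 2/(a + 7) = 2/(7 + a))
f(-5*(-1)) - K(z(2)) = 2/(7 - 5*(-1)) - 1*2² = 2/(7 + 5) - 1*4 = 2/12 - 4 = 2*(1/12) - 4 = ⅙ - 4 = -23/6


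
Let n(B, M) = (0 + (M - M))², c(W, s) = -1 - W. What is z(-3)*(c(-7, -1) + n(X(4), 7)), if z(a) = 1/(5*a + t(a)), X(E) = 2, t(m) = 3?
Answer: -½ ≈ -0.50000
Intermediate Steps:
n(B, M) = 0 (n(B, M) = (0 + 0)² = 0² = 0)
z(a) = 1/(3 + 5*a) (z(a) = 1/(5*a + 3) = 1/(3 + 5*a))
z(-3)*(c(-7, -1) + n(X(4), 7)) = ((-1 - 1*(-7)) + 0)/(3 + 5*(-3)) = ((-1 + 7) + 0)/(3 - 15) = (6 + 0)/(-12) = -1/12*6 = -½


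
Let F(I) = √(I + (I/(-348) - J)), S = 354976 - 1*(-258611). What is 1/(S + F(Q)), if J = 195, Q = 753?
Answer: 71176092/43672724697527 - 2*√1869833/43672724697527 ≈ 1.6297e-6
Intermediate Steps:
S = 613587 (S = 354976 + 258611 = 613587)
F(I) = √(-195 + 347*I/348) (F(I) = √(I + (I/(-348) - 1*195)) = √(I + (I*(-1/348) - 195)) = √(I + (-I/348 - 195)) = √(I + (-195 - I/348)) = √(-195 + 347*I/348))
1/(S + F(Q)) = 1/(613587 + √(-5903820 + 30189*753)/174) = 1/(613587 + √(-5903820 + 22732317)/174) = 1/(613587 + √16828497/174) = 1/(613587 + (3*√1869833)/174) = 1/(613587 + √1869833/58)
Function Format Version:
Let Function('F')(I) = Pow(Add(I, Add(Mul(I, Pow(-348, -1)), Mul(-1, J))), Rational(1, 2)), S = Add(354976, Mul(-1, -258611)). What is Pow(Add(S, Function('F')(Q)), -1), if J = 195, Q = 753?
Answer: Add(Rational(71176092, 43672724697527), Mul(Rational(-2, 43672724697527), Pow(1869833, Rational(1, 2)))) ≈ 1.6297e-6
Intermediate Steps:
S = 613587 (S = Add(354976, 258611) = 613587)
Function('F')(I) = Pow(Add(-195, Mul(Rational(347, 348), I)), Rational(1, 2)) (Function('F')(I) = Pow(Add(I, Add(Mul(I, Pow(-348, -1)), Mul(-1, 195))), Rational(1, 2)) = Pow(Add(I, Add(Mul(I, Rational(-1, 348)), -195)), Rational(1, 2)) = Pow(Add(I, Add(Mul(Rational(-1, 348), I), -195)), Rational(1, 2)) = Pow(Add(I, Add(-195, Mul(Rational(-1, 348), I))), Rational(1, 2)) = Pow(Add(-195, Mul(Rational(347, 348), I)), Rational(1, 2)))
Pow(Add(S, Function('F')(Q)), -1) = Pow(Add(613587, Mul(Rational(1, 174), Pow(Add(-5903820, Mul(30189, 753)), Rational(1, 2)))), -1) = Pow(Add(613587, Mul(Rational(1, 174), Pow(Add(-5903820, 22732317), Rational(1, 2)))), -1) = Pow(Add(613587, Mul(Rational(1, 174), Pow(16828497, Rational(1, 2)))), -1) = Pow(Add(613587, Mul(Rational(1, 174), Mul(3, Pow(1869833, Rational(1, 2))))), -1) = Pow(Add(613587, Mul(Rational(1, 58), Pow(1869833, Rational(1, 2)))), -1)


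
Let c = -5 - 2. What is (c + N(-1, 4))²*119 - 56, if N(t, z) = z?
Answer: 1015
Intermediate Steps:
c = -7
(c + N(-1, 4))²*119 - 56 = (-7 + 4)²*119 - 56 = (-3)²*119 - 56 = 9*119 - 56 = 1071 - 56 = 1015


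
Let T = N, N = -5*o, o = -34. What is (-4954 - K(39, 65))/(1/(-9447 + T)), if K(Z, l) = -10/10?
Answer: 45948981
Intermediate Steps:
K(Z, l) = -1 (K(Z, l) = -10*1/10 = -1)
N = 170 (N = -5*(-34) = 170)
T = 170
(-4954 - K(39, 65))/(1/(-9447 + T)) = (-4954 - 1*(-1))/(1/(-9447 + 170)) = (-4954 + 1)/(1/(-9277)) = -4953/(-1/9277) = -4953*(-9277) = 45948981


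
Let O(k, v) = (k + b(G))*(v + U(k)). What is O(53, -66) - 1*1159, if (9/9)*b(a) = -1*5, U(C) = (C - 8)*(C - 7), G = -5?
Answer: 95033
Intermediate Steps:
U(C) = (-8 + C)*(-7 + C)
b(a) = -5 (b(a) = -1*5 = -5)
O(k, v) = (-5 + k)*(56 + v + k² - 15*k) (O(k, v) = (k - 5)*(v + (56 + k² - 15*k)) = (-5 + k)*(56 + v + k² - 15*k))
O(53, -66) - 1*1159 = (-280 + 53³ - 20*53² - 5*(-66) + 131*53 + 53*(-66)) - 1*1159 = (-280 + 148877 - 20*2809 + 330 + 6943 - 3498) - 1159 = (-280 + 148877 - 56180 + 330 + 6943 - 3498) - 1159 = 96192 - 1159 = 95033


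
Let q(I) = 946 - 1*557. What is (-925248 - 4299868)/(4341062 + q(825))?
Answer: -5225116/4341451 ≈ -1.2035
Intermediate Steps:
q(I) = 389 (q(I) = 946 - 557 = 389)
(-925248 - 4299868)/(4341062 + q(825)) = (-925248 - 4299868)/(4341062 + 389) = -5225116/4341451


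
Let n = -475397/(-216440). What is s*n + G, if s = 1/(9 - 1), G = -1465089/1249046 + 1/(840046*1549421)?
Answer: -17088035043309025321991/19020272549421633192640 ≈ -0.89841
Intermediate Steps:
G = -12884714453629936/10984725876352357 (G = -1465089*1/1249046 + (1/840046)*(1/1549421) = -39597/33758 + 1/1301584913366 = -12884714453629936/10984725876352357 ≈ -1.1730)
n = 475397/216440 (n = -475397*(-1)/216440 = -1*(-475397/216440) = 475397/216440 ≈ 2.1964)
s = ⅛ (s = 1/8 = ⅛ ≈ 0.12500)
s*n + G = (⅛)*(475397/216440) - 12884714453629936/10984725876352357 = 475397/1731520 - 12884714453629936/10984725876352357 = -17088035043309025321991/19020272549421633192640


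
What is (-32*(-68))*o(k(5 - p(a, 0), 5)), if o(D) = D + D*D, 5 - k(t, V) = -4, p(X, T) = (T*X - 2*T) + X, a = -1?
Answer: 195840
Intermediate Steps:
p(X, T) = X - 2*T + T*X (p(X, T) = (-2*T + T*X) + X = X - 2*T + T*X)
k(t, V) = 9 (k(t, V) = 5 - 1*(-4) = 5 + 4 = 9)
o(D) = D + D**2
(-32*(-68))*o(k(5 - p(a, 0), 5)) = (-32*(-68))*(9*(1 + 9)) = 2176*(9*10) = 2176*90 = 195840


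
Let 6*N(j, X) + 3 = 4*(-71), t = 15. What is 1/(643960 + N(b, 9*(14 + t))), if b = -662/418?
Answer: 6/3863473 ≈ 1.5530e-6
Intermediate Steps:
b = -331/209 (b = -662*1/418 = -331/209 ≈ -1.5837)
N(j, X) = -287/6 (N(j, X) = -½ + (4*(-71))/6 = -½ + (⅙)*(-284) = -½ - 142/3 = -287/6)
1/(643960 + N(b, 9*(14 + t))) = 1/(643960 - 287/6) = 1/(3863473/6) = 6/3863473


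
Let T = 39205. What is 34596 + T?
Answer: 73801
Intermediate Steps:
34596 + T = 34596 + 39205 = 73801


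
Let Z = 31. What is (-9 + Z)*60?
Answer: 1320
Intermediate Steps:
(-9 + Z)*60 = (-9 + 31)*60 = 22*60 = 1320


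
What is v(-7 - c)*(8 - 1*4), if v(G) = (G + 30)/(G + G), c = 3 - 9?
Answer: -58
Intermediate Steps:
c = -6
v(G) = (30 + G)/(2*G) (v(G) = (30 + G)/((2*G)) = (30 + G)*(1/(2*G)) = (30 + G)/(2*G))
v(-7 - c)*(8 - 1*4) = ((30 + (-7 - 1*(-6)))/(2*(-7 - 1*(-6))))*(8 - 1*4) = ((30 + (-7 + 6))/(2*(-7 + 6)))*(8 - 4) = ((½)*(30 - 1)/(-1))*4 = ((½)*(-1)*29)*4 = -29/2*4 = -58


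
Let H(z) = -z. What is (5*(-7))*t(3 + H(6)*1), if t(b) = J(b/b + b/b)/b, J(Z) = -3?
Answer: -35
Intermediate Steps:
t(b) = -3/b
(5*(-7))*t(3 + H(6)*1) = (5*(-7))*(-3/(3 - 1*6*1)) = -(-105)/(3 - 6*1) = -(-105)/(3 - 6) = -(-105)/(-3) = -(-105)*(-1)/3 = -35*1 = -35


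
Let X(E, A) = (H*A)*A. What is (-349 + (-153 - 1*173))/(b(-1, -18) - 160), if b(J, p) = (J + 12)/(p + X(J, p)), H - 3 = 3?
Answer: 1300050/308149 ≈ 4.2189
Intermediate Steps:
H = 6 (H = 3 + 3 = 6)
X(E, A) = 6*A² (X(E, A) = (6*A)*A = 6*A²)
b(J, p) = (12 + J)/(p + 6*p²) (b(J, p) = (J + 12)/(p + 6*p²) = (12 + J)/(p + 6*p²))
(-349 + (-153 - 1*173))/(b(-1, -18) - 160) = (-349 + (-153 - 1*173))/((12 - 1)/((-18)*(1 + 6*(-18))) - 160) = (-349 + (-153 - 173))/(-1/18*11/(1 - 108) - 160) = (-349 - 326)/(-1/18*11/(-107) - 160) = -675/(-1/18*(-1/107)*11 - 160) = -675/(11/1926 - 160) = -675/(-308149/1926) = -675*(-1926/308149) = 1300050/308149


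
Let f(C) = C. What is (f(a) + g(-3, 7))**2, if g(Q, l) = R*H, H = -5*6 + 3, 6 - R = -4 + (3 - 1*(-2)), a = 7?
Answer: 16384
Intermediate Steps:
R = 5 (R = 6 - (-4 + (3 - 1*(-2))) = 6 - (-4 + (3 + 2)) = 6 - (-4 + 5) = 6 - 1*1 = 6 - 1 = 5)
H = -27 (H = -30 + 3 = -27)
g(Q, l) = -135 (g(Q, l) = 5*(-27) = -135)
(f(a) + g(-3, 7))**2 = (7 - 135)**2 = (-128)**2 = 16384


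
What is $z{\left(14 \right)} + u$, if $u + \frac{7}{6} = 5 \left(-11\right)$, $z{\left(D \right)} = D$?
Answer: $- \frac{253}{6} \approx -42.167$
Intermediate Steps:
$u = - \frac{337}{6}$ ($u = - \frac{7}{6} + 5 \left(-11\right) = - \frac{7}{6} - 55 = - \frac{337}{6} \approx -56.167$)
$z{\left(14 \right)} + u = 14 - \frac{337}{6} = - \frac{253}{6}$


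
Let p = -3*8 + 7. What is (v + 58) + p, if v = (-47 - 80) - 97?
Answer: -183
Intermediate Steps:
v = -224 (v = -127 - 97 = -224)
p = -17 (p = -24 + 7 = -17)
(v + 58) + p = (-224 + 58) - 17 = -166 - 17 = -183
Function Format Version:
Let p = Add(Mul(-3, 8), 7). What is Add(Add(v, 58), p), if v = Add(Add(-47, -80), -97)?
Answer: -183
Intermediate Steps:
v = -224 (v = Add(-127, -97) = -224)
p = -17 (p = Add(-24, 7) = -17)
Add(Add(v, 58), p) = Add(Add(-224, 58), -17) = Add(-166, -17) = -183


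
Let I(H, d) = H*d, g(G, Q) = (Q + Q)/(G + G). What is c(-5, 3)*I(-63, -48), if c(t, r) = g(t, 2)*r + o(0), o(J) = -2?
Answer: -48384/5 ≈ -9676.8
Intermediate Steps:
g(G, Q) = Q/G (g(G, Q) = (2*Q)/((2*G)) = (2*Q)*(1/(2*G)) = Q/G)
c(t, r) = -2 + 2*r/t (c(t, r) = (2/t)*r - 2 = 2*r/t - 2 = -2 + 2*r/t)
c(-5, 3)*I(-63, -48) = (-2 + 2*3/(-5))*(-63*(-48)) = (-2 + 2*3*(-⅕))*3024 = (-2 - 6/5)*3024 = -16/5*3024 = -48384/5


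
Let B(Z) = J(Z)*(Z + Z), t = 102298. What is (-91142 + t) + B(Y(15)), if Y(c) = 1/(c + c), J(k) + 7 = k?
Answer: 5019991/450 ≈ 11156.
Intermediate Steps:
J(k) = -7 + k
Y(c) = 1/(2*c)
B(Z) = 2*Z*(-7 + Z) (B(Z) = (-7 + Z)*(Z + Z) = (-7 + Z)*(2*Z) = 2*Z*(-7 + Z))
(-91142 + t) + B(Y(15)) = (-91142 + 102298) + 2*((½)/15)*(-7 + (½)/15) = 11156 + 2*((½)*(1/15))*(-7 + (½)*(1/15)) = 11156 + 2*(1/30)*(-7 + 1/30) = 11156 + 2*(1/30)*(-209/30) = 11156 - 209/450 = 5019991/450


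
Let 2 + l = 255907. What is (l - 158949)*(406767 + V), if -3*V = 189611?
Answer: 99931579640/3 ≈ 3.3311e+10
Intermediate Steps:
l = 255905 (l = -2 + 255907 = 255905)
V = -189611/3 (V = -⅓*189611 = -189611/3 ≈ -63204.)
(l - 158949)*(406767 + V) = (255905 - 158949)*(406767 - 189611/3) = 96956*(1030690/3) = 99931579640/3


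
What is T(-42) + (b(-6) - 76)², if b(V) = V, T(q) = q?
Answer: 6682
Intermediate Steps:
T(-42) + (b(-6) - 76)² = -42 + (-6 - 76)² = -42 + (-82)² = -42 + 6724 = 6682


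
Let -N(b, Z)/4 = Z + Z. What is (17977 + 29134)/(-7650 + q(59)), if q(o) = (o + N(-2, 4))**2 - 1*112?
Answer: -47111/7033 ≈ -6.6986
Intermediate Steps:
N(b, Z) = -8*Z (N(b, Z) = -4*(Z + Z) = -8*Z)
q(o) = -112 + (-32 + o)**2 (q(o) = (o - 8*4)**2 - 1*112 = (o - 32)**2 - 112 = (-32 + o)**2 - 112 = -112 + (-32 + o)**2)
(17977 + 29134)/(-7650 + q(59)) = (17977 + 29134)/(-7650 + (-112 + (-32 + 59)**2)) = 47111/(-7650 + (-112 + 27**2)) = 47111/(-7650 + (-112 + 729)) = 47111/(-7650 + 617) = 47111/(-7033) = 47111*(-1/7033) = -47111/7033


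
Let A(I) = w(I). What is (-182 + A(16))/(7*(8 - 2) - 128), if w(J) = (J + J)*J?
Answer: -165/43 ≈ -3.8372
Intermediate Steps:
w(J) = 2*J² (w(J) = (2*J)*J = 2*J²)
A(I) = 2*I²
(-182 + A(16))/(7*(8 - 2) - 128) = (-182 + 2*16²)/(7*(8 - 2) - 128) = (-182 + 2*256)/(7*6 - 128) = (-182 + 512)/(42 - 128) = 330/(-86) = 330*(-1/86) = -165/43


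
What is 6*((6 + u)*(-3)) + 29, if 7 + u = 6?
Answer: -61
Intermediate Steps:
u = -1 (u = -7 + 6 = -1)
6*((6 + u)*(-3)) + 29 = 6*((6 - 1)*(-3)) + 29 = 6*(5*(-3)) + 29 = 6*(-15) + 29 = -90 + 29 = -61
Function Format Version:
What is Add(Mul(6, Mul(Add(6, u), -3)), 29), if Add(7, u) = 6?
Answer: -61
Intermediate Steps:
u = -1 (u = Add(-7, 6) = -1)
Add(Mul(6, Mul(Add(6, u), -3)), 29) = Add(Mul(6, Mul(Add(6, -1), -3)), 29) = Add(Mul(6, Mul(5, -3)), 29) = Add(Mul(6, -15), 29) = Add(-90, 29) = -61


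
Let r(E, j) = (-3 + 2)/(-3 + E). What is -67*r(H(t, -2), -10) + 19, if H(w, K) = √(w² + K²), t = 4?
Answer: 410/11 + 134*√5/11 ≈ 64.512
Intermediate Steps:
H(w, K) = √(K² + w²)
r(E, j) = -1/(-3 + E)
-67*r(H(t, -2), -10) + 19 = -(-67)/(-3 + √((-2)² + 4²)) + 19 = -(-67)/(-3 + √(4 + 16)) + 19 = -(-67)/(-3 + √20) + 19 = -(-67)/(-3 + 2*√5) + 19 = 67/(-3 + 2*√5) + 19 = 19 + 67/(-3 + 2*√5)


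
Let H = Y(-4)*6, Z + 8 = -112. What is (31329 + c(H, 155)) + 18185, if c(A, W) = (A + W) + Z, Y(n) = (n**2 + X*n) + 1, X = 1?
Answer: 49627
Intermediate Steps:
Z = -120 (Z = -8 - 112 = -120)
Y(n) = 1 + n + n**2 (Y(n) = (n**2 + 1*n) + 1 = (n**2 + n) + 1 = (n + n**2) + 1 = 1 + n + n**2)
H = 78 (H = (1 - 4 + (-4)**2)*6 = (1 - 4 + 16)*6 = 13*6 = 78)
c(A, W) = -120 + A + W (c(A, W) = (A + W) - 120 = -120 + A + W)
(31329 + c(H, 155)) + 18185 = (31329 + (-120 + 78 + 155)) + 18185 = (31329 + 113) + 18185 = 31442 + 18185 = 49627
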